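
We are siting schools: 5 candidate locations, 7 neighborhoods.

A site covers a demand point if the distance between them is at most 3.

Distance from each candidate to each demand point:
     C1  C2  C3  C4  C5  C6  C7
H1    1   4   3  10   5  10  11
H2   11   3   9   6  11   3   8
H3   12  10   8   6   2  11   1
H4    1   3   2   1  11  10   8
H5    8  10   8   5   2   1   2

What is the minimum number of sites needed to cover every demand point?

Coverage sets (demand points within 3 of each site):
  H1: {C1, C3}
  H2: {C2, C6}
  H3: {C5, C7}
  H4: {C1, C2, C3, C4}
  H5: {C5, C6, C7}
No single site covers all 7 demand points.
But {H4, H5} covers everything, so the minimum is 2.

2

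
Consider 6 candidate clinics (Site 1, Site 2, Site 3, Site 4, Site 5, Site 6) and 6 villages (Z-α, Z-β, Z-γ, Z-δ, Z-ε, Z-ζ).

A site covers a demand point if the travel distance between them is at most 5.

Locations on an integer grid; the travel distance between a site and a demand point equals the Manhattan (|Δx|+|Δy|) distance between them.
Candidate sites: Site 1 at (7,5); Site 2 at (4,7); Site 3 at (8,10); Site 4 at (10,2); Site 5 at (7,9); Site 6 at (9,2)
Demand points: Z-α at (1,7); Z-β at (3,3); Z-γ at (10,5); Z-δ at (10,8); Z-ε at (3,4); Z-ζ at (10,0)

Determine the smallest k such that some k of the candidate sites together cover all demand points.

Coverage sets (demand points within 5 of each site):
  Site 1: {Z-γ, Z-ε}
  Site 2: {Z-α, Z-β, Z-ε}
  Site 3: {Z-δ}
  Site 4: {Z-γ, Z-ζ}
  Site 5: {Z-δ}
  Site 6: {Z-γ, Z-ζ}
No 2 sites suffice: every size-2 union leaves at least one demand point uncovered.
But {Site 2, Site 3, Site 4} covers everything, so the minimum is 3.

3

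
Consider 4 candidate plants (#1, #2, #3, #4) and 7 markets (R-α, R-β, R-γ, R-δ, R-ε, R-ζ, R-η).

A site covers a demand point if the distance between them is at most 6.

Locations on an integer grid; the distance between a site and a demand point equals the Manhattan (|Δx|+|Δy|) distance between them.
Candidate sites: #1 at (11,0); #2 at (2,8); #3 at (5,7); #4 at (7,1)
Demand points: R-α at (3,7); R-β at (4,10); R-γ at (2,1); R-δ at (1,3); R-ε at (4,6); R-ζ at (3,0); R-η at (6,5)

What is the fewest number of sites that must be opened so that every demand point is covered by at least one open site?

Coverage sets (demand points within 6 of each site):
  #1: {}
  #2: {R-α, R-β, R-δ, R-ε}
  #3: {R-α, R-β, R-ε, R-η}
  #4: {R-γ, R-ζ, R-η}
No single site covers all 7 demand points.
But {#2, #4} covers everything, so the minimum is 2.

2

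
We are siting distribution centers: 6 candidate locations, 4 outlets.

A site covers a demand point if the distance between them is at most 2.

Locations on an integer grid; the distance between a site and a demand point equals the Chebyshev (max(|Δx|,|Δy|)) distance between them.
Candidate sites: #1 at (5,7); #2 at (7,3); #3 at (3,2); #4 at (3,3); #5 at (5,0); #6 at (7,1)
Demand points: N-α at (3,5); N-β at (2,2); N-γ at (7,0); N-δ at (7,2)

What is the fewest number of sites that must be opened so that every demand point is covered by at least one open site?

Coverage sets (demand points within 2 of each site):
  #1: {N-α}
  #2: {N-δ}
  #3: {N-β}
  #4: {N-α, N-β}
  #5: {N-γ, N-δ}
  #6: {N-γ, N-δ}
No single site covers all 4 demand points.
But {#4, #5} covers everything, so the minimum is 2.

2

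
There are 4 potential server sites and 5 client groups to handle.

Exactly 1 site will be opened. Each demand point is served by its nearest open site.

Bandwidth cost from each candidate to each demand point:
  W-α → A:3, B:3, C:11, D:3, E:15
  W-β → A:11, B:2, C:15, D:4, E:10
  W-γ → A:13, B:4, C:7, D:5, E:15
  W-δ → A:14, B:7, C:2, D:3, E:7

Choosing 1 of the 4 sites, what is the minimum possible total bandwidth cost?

Open {W-δ}.
  A→W-δ 14, B→W-δ 7, C→W-δ 2, D→W-δ 3, E→W-δ 7  ⇒ total 33.
Compare {W-α}: total 35.
Compare {W-β}: total 42.
No size-1 selection does better; minimum is 33.

33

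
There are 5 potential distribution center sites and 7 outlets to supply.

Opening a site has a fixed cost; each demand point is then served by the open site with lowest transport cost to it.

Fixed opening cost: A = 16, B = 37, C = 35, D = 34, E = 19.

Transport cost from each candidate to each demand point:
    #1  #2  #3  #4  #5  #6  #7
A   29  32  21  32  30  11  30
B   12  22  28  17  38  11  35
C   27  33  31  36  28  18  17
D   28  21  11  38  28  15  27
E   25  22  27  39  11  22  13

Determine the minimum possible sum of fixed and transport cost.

Open {B, E}: assign each demand point to its cheapest open site.
  #1→B 12, #2→B 22, #3→E 27, #4→B 17, #5→E 11, #6→B 11, #7→E 13
  transport cost 113, fixed 56 → total 169.
Compare {A, E}: transport cost 135 + fixed 35 = 170.
Compare {E}: transport cost 159 + fixed 19 = 178.
Compare {A, B, E}: transport cost 107 + fixed 72 = 179.
All other subsets cost ≥ 170. Minimum total cost: 169.

169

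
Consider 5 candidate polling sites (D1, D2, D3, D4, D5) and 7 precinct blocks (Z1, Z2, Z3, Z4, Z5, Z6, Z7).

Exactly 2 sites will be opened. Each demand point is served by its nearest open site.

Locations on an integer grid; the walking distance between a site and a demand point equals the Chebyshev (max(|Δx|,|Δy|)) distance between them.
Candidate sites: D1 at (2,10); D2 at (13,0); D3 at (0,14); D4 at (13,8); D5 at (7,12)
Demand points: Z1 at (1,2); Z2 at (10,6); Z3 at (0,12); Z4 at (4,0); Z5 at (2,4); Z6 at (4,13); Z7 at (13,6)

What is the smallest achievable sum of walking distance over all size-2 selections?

33

Open {D1, D4}.
  Z1→D1 8, Z2→D4 3, Z3→D1 2, Z4→D4 9, Z5→D1 6, Z6→D1 3, Z7→D4 2  ⇒ total 33.
Compare {D1, D2}: total 40.
Compare {D1, D5}: total 41.
No size-2 selection does better; minimum is 33.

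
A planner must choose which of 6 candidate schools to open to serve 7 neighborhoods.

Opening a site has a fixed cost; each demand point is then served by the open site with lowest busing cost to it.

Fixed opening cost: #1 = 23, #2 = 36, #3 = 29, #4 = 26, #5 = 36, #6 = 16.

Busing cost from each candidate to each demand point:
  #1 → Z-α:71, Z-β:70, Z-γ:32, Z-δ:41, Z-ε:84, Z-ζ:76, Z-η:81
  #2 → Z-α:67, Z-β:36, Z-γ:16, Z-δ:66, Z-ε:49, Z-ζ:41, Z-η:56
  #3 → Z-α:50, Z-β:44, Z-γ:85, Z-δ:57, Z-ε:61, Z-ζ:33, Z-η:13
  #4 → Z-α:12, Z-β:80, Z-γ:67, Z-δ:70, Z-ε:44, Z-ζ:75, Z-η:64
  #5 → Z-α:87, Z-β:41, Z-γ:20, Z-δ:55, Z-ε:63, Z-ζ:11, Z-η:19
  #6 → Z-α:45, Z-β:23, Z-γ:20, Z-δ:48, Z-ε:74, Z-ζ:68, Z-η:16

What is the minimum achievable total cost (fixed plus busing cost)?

Open {#4, #5, #6}: assign each demand point to its cheapest open site.
  Z-α→#4 12, Z-β→#6 23, Z-γ→#5 20, Z-δ→#6 48, Z-ε→#4 44, Z-ζ→#5 11, Z-η→#6 16
  busing cost 174, fixed 78 → total 252.
Compare {#4, #5}: busing cost 202 + fixed 62 = 264.
Compare {#3, #4, #6}: busing cost 193 + fixed 71 = 264.
Compare {#1, #4, #5, #6}: busing cost 167 + fixed 101 = 268.
All other subsets cost ≥ 264. Minimum total cost: 252.

252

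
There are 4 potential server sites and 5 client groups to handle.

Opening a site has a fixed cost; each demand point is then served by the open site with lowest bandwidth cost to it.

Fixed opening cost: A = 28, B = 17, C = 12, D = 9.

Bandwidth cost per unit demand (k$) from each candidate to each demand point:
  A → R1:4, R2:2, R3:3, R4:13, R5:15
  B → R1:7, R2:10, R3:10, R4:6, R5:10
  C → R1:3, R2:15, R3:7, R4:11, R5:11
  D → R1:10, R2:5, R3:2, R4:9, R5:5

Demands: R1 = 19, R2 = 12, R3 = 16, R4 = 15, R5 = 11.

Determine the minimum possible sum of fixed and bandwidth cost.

324

Open {A, B, C, D}: assign each demand point to its cheapest open site.
  R1→C 19×3=57, R2→A 12×2=24, R3→D 16×2=32, R4→B 15×6=90, R5→D 11×5=55
  bandwidth cost 258, fixed 66 → total 324.
Compare {A, B, D}: bandwidth cost 277 + fixed 54 = 331.
Compare {B, C, D}: bandwidth cost 294 + fixed 38 = 332.
Compare {A, C, D}: bandwidth cost 303 + fixed 49 = 352.
All other subsets cost ≥ 331. Minimum total cost: 324.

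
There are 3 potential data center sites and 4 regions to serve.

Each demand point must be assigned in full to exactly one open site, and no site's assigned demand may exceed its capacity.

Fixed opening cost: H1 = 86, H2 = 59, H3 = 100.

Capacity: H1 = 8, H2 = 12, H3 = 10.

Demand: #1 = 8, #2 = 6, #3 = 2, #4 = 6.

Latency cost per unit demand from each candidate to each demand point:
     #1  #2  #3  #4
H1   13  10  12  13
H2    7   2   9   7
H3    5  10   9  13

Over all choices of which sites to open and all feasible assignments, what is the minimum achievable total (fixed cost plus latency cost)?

271

Open {H2, H3}; cheapest assignment that respects the capacities:
  H2 (cap 12, load 12): #2, #4 — cost 6×2 + 6×7 = 54
  H3 (cap 10, load 10): #1, #3 — cost 8×5 + 2×9 = 58
  Shipping 112, fixed 159 → total 271.
  Any other capacity-feasible assignment to {H2, H3} ships for at least 112.
Compare {H1, H2, H3}: its best feasible assignment gives total 357.
Every other set of open sites that can feasibly serve all demand totals ≥ 357 even under its best assignment. Minimum: 271.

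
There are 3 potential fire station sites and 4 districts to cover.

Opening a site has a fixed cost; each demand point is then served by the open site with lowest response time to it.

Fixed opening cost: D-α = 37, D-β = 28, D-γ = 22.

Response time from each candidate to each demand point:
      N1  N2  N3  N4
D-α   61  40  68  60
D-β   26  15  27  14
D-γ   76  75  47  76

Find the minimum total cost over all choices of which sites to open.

110

Open {D-β}: assign each demand point to its cheapest open site.
  N1→D-β 26, N2→D-β 15, N3→D-β 27, N4→D-β 14
  response time 82, fixed 28 → total 110.
Compare {D-β, D-γ}: response time 82 + fixed 50 = 132.
Compare {D-α, D-β}: response time 82 + fixed 65 = 147.
Compare {D-α, D-β, D-γ}: response time 82 + fixed 87 = 169.
All other subsets cost ≥ 132. Minimum total cost: 110.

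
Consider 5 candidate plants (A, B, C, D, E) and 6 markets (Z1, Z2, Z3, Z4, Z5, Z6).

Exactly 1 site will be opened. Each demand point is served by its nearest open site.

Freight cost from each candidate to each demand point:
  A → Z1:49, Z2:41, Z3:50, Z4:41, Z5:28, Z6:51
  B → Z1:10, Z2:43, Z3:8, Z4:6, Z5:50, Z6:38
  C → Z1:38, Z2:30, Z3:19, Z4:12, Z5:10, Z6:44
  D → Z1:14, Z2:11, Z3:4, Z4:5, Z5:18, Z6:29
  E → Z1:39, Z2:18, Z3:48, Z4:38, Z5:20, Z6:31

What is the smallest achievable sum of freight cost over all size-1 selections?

Open {D}.
  Z1→D 14, Z2→D 11, Z3→D 4, Z4→D 5, Z5→D 18, Z6→D 29  ⇒ total 81.
Compare {C}: total 153.
Compare {B}: total 155.
No size-1 selection does better; minimum is 81.

81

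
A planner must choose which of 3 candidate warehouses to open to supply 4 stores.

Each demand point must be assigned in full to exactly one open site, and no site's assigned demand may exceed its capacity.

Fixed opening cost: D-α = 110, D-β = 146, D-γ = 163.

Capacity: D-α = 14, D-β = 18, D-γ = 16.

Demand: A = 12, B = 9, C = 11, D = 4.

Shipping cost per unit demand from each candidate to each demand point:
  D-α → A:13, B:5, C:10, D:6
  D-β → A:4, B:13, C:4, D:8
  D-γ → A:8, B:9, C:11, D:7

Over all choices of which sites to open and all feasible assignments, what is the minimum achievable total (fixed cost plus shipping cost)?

Open {D-α, D-β, D-γ}; cheapest assignment that respects the capacities:
  D-α (cap 14, load 13): B, D — cost 9×5 + 4×6 = 69
  D-β (cap 18, load 11): C — cost 11×4 = 44
  D-γ (cap 16, load 12): A — cost 12×8 = 96
  Shipping 209, fixed 419 → total 628.
  Any other capacity-feasible assignment to {D-α, D-β, D-γ} ships for at least 209.
Total demand is 36 and no other set of sites has combined capacity ≥ 36, so {D-α, D-β, D-γ} is the only feasible choice of open sites. Minimum: 628.

628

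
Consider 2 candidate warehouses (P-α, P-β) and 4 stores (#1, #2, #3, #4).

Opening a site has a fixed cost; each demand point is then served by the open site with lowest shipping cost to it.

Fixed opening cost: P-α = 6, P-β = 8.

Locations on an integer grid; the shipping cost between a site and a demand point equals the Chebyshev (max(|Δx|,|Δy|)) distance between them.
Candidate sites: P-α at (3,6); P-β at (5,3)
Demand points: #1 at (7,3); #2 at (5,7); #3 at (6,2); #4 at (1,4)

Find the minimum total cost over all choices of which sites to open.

Open {P-α}: assign each demand point to its cheapest open site.
  #1→P-α 4, #2→P-α 2, #3→P-α 4, #4→P-α 2
  shipping cost 12, fixed 6 → total 18.
Compare {P-β}: shipping cost 11 + fixed 8 = 19.
Compare {P-α, P-β}: shipping cost 7 + fixed 14 = 21.

18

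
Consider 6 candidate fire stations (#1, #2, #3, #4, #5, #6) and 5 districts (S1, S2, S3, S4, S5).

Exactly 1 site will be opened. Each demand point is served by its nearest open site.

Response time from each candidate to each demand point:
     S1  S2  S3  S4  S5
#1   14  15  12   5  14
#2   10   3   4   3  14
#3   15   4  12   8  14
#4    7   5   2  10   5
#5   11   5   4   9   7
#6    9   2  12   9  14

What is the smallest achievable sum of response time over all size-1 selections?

Open {#4}.
  S1→#4 7, S2→#4 5, S3→#4 2, S4→#4 10, S5→#4 5  ⇒ total 29.
Compare {#2}: total 34.
Compare {#5}: total 36.
No size-1 selection does better; minimum is 29.

29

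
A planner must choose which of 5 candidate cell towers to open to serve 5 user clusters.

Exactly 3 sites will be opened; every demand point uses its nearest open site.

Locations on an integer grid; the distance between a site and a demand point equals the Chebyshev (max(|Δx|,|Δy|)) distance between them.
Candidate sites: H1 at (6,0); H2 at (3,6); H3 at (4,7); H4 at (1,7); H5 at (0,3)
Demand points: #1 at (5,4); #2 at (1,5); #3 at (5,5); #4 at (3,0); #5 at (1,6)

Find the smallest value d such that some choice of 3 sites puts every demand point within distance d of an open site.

3

Open {H1, H2, H3}.
  Farthest demand point is #4 at distance 3 (to H1); all others are ≤ 3.
With {H1, H2, H4} the worst case is 3.
With {H1, H2, H5} the worst case is 3.
No size-3 selection achieves below 3.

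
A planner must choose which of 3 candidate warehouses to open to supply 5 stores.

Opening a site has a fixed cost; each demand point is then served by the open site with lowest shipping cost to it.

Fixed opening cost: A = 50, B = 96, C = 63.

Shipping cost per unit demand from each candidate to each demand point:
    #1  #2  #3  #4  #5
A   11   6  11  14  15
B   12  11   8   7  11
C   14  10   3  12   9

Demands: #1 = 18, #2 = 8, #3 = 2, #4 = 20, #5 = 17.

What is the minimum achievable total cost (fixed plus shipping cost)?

735

Open {A, B}: assign each demand point to its cheapest open site.
  #1→A 18×11=198, #2→A 8×6=48, #3→B 2×8=16, #4→B 20×7=140, #5→B 17×11=187
  shipping cost 589, fixed 146 → total 735.
Compare {B}: shipping cost 647 + fixed 96 = 743.
Compare {B, C}: shipping cost 595 + fixed 159 = 754.
Compare {A, B, C}: shipping cost 545 + fixed 209 = 754.
All other subsets cost ≥ 743. Minimum total cost: 735.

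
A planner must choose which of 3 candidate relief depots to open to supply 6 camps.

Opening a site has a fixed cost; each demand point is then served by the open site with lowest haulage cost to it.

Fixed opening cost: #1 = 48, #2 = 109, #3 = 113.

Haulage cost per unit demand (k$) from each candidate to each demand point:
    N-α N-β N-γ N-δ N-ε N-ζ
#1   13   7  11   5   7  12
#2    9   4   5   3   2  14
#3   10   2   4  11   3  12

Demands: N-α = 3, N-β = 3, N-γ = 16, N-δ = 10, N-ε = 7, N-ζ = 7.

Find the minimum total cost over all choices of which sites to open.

Open {#2}: assign each demand point to its cheapest open site.
  N-α→#2 3×9=27, N-β→#2 3×4=12, N-γ→#2 16×5=80, N-δ→#2 10×3=30, N-ε→#2 7×2=14, N-ζ→#2 7×14=98
  haulage cost 261, fixed 109 → total 370.
Compare {#1, #2}: haulage cost 247 + fixed 157 = 404.
Compare {#1, #3}: haulage cost 255 + fixed 161 = 416.
Compare {#3}: haulage cost 315 + fixed 113 = 428.
All other subsets cost ≥ 404. Minimum total cost: 370.

370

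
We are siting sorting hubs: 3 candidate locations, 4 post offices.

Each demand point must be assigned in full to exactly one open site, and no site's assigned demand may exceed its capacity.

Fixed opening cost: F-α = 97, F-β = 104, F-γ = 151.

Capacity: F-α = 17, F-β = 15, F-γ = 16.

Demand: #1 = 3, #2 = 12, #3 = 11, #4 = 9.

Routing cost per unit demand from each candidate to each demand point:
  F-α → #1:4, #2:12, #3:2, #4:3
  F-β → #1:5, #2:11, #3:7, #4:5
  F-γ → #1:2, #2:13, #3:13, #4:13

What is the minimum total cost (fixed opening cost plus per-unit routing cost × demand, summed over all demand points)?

581

Open {F-α, F-β, F-γ}; cheapest assignment that respects the capacities:
  F-α (cap 17, load 11): #3 — cost 11×2 = 22
  F-β (cap 15, load 9): #4 — cost 9×5 = 45
  F-γ (cap 16, load 15): #1, #2 — cost 3×2 + 12×13 = 162
  Shipping 229, fixed 352 → total 581.
  Any other capacity-feasible assignment to {F-α, F-β, F-γ} ships for at least 229.
Total demand is 35 and no other set of sites has combined capacity ≥ 35, so {F-α, F-β, F-γ} is the only feasible choice of open sites. Minimum: 581.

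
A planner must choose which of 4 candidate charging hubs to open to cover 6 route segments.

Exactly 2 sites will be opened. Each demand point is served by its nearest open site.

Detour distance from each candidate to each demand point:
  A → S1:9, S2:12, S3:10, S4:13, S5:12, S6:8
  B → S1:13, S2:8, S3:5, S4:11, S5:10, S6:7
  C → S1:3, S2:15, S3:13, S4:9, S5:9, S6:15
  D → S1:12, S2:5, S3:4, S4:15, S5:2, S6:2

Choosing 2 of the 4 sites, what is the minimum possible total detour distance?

Open {C, D}.
  S1→C 3, S2→D 5, S3→D 4, S4→C 9, S5→D 2, S6→D 2  ⇒ total 25.
Compare {A, D}: total 35.
Compare {B, D}: total 36.
No size-2 selection does better; minimum is 25.

25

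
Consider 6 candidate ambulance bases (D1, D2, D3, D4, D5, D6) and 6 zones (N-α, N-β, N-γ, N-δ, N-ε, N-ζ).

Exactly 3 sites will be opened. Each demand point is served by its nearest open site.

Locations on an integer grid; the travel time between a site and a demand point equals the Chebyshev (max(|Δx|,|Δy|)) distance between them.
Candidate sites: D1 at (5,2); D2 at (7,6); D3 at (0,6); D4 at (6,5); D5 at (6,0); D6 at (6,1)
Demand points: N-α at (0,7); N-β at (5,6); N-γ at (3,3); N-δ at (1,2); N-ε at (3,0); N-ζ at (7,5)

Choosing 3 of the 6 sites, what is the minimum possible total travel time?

11

Open {D1, D3, D4}.
  N-α→D3 1, N-β→D4 1, N-γ→D1 2, N-δ→D1 4, N-ε→D1 2, N-ζ→D4 1  ⇒ total 11.
Compare {D1, D2, D3}: total 12.
Compare {D3, D4, D5}: total 13.
No size-3 selection does better; minimum is 11.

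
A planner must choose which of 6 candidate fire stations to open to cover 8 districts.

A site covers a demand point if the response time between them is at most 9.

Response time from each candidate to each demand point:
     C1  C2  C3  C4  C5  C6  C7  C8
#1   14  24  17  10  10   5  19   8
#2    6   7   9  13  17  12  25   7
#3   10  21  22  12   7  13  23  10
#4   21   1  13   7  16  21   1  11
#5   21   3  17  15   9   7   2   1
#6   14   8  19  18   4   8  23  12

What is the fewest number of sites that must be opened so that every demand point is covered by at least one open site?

Coverage sets (demand points within 9 of each site):
  #1: {C6, C8}
  #2: {C1, C2, C3, C8}
  #3: {C5}
  #4: {C2, C4, C7}
  #5: {C2, C5, C6, C7, C8}
  #6: {C2, C5, C6}
No 2 sites suffice: every size-2 union leaves at least one demand point uncovered.
But {#2, #4, #5} covers everything, so the minimum is 3.

3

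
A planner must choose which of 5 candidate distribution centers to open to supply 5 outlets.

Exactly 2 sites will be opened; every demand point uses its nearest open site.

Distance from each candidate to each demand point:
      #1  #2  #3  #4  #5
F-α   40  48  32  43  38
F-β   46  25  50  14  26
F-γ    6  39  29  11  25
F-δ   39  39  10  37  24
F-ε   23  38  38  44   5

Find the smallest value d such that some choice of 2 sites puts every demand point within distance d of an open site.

29

Open {F-β, F-γ}.
  Farthest demand point is #3 at distance 29 (to F-γ); all others are ≤ 29.
With {F-β, F-ε} the worst case is 38.
With {F-γ, F-ε} the worst case is 38.
No size-2 selection achieves below 29.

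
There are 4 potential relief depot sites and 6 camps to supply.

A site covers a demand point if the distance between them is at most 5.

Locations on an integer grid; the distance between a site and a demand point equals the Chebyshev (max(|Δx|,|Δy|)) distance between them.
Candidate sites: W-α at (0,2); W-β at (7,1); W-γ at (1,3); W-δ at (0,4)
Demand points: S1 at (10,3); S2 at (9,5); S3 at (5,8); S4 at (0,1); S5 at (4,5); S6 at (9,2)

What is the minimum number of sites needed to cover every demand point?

Coverage sets (demand points within 5 of each site):
  W-α: {S4, S5}
  W-β: {S1, S2, S5, S6}
  W-γ: {S3, S4, S5}
  W-δ: {S3, S4, S5}
No single site covers all 6 demand points.
But {W-β, W-γ} covers everything, so the minimum is 2.

2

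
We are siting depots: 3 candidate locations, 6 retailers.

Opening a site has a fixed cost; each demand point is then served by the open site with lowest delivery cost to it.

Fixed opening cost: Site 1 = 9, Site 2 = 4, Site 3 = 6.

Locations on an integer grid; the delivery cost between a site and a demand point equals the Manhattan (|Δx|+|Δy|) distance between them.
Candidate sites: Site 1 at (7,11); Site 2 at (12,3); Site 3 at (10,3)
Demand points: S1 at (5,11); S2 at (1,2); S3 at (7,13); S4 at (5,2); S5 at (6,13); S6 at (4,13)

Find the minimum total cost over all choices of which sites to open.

43

Open {Site 1, Site 3}: assign each demand point to its cheapest open site.
  S1→Site 1 2, S2→Site 3 10, S3→Site 1 2, S4→Site 3 6, S5→Site 1 3, S6→Site 1 5
  delivery cost 28, fixed 15 → total 43.
Compare {Site 1, Site 2}: delivery cost 32 + fixed 13 = 45.
Compare {Site 1}: delivery cost 38 + fixed 9 = 47.
Compare {Site 1, Site 2, Site 3}: delivery cost 28 + fixed 19 = 47.
All other subsets cost ≥ 45. Minimum total cost: 43.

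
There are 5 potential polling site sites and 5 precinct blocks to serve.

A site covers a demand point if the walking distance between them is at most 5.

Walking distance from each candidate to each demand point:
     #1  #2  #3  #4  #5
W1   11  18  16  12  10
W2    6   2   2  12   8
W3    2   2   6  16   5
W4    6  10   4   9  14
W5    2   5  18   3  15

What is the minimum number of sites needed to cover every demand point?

3

Coverage sets (demand points within 5 of each site):
  W1: {}
  W2: {#2, #3}
  W3: {#1, #2, #5}
  W4: {#3}
  W5: {#1, #2, #4}
No 2 sites suffice: every size-2 union leaves at least one demand point uncovered.
But {W2, W3, W5} covers everything, so the minimum is 3.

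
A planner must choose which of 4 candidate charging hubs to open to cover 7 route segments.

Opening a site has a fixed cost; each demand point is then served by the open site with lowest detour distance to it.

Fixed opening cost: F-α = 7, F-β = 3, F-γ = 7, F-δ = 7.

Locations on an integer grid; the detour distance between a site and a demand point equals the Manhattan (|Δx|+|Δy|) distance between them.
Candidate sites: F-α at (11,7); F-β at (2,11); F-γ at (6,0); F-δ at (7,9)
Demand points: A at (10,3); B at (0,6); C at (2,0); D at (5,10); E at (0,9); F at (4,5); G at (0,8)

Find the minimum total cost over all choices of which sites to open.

Open {F-β, F-γ}: assign each demand point to its cheapest open site.
  A→F-γ 7, B→F-β 7, C→F-γ 4, D→F-β 4, E→F-β 4, F→F-γ 7, G→F-β 5
  detour distance 38, fixed 10 → total 48.
Compare {F-α, F-β, F-γ}: detour distance 36 + fixed 17 = 53.
Compare {F-α, F-β}: detour distance 44 + fixed 10 = 54.
Compare {F-β, F-γ, F-δ}: detour distance 37 + fixed 17 = 54.
All other subsets cost ≥ 53. Minimum total cost: 48.

48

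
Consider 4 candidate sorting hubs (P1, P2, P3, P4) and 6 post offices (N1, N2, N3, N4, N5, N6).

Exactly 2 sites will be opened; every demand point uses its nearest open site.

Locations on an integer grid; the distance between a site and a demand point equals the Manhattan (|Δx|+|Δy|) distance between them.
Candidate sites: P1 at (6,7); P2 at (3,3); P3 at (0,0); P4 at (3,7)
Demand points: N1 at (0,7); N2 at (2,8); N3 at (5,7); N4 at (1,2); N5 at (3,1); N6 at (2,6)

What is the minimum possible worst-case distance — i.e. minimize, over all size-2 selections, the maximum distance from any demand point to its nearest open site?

Open {P2, P4}.
  Farthest demand point is N1 at distance 3 (to P4); all others are ≤ 3.
With {P3, P4} the worst case is 4.
With {P1, P2} the worst case is 6.
No size-2 selection achieves below 3.

3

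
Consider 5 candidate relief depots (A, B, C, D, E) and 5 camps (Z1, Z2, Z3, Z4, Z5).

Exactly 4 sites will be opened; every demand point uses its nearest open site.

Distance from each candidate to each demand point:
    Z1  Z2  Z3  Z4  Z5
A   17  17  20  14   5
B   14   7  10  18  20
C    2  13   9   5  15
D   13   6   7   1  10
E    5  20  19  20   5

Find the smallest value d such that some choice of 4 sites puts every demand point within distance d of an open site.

7

Open {A, B, C, D}.
  Farthest demand point is Z3 at distance 7 (to D); all others are ≤ 7.
With {A, B, D, E} the worst case is 7.
With {A, C, D, E} the worst case is 7.
No size-4 selection achieves below 7.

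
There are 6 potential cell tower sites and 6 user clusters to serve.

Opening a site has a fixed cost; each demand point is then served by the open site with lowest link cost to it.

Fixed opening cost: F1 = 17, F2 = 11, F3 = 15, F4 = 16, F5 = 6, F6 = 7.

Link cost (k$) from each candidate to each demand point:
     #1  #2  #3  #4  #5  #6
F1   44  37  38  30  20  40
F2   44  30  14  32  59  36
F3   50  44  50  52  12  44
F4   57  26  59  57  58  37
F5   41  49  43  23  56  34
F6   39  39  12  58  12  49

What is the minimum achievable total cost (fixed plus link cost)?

Open {F5, F6}: assign each demand point to its cheapest open site.
  #1→F6 39, #2→F6 39, #3→F6 12, #4→F5 23, #5→F6 12, #6→F5 34
  link cost 159, fixed 13 → total 172.
Compare {F2, F5, F6}: link cost 150 + fixed 24 = 174.
Compare {F4, F5, F6}: link cost 146 + fixed 29 = 175.
Compare {F2, F6}: link cost 161 + fixed 18 = 179.
All other subsets cost ≥ 174. Minimum total cost: 172.

172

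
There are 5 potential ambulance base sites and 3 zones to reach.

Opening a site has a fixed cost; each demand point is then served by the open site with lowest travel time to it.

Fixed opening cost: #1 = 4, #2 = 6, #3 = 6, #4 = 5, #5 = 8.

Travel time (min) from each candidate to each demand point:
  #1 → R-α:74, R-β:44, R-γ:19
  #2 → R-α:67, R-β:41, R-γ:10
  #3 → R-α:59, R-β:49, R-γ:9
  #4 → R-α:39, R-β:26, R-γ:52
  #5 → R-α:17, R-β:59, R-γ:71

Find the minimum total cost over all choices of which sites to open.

71

Open {#3, #4, #5}: assign each demand point to its cheapest open site.
  R-α→#5 17, R-β→#4 26, R-γ→#3 9
  travel time 52, fixed 19 → total 71.
Compare {#2, #4, #5}: travel time 53 + fixed 19 = 72.
Compare {#1, #3, #4, #5}: travel time 52 + fixed 23 = 75.
Compare {#1, #2, #4, #5}: travel time 53 + fixed 23 = 76.
All other subsets cost ≥ 72. Minimum total cost: 71.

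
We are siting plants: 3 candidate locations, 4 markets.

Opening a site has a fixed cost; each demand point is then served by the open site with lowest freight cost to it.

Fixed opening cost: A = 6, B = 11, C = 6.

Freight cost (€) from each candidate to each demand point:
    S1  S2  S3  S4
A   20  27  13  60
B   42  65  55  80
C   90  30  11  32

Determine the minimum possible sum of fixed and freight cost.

102

Open {A, C}: assign each demand point to its cheapest open site.
  S1→A 20, S2→A 27, S3→C 11, S4→C 32
  freight cost 90, fixed 12 → total 102.
Compare {A, B, C}: freight cost 90 + fixed 23 = 113.
Compare {A}: freight cost 120 + fixed 6 = 126.
Compare {B, C}: freight cost 115 + fixed 17 = 132.
All other subsets cost ≥ 113. Minimum total cost: 102.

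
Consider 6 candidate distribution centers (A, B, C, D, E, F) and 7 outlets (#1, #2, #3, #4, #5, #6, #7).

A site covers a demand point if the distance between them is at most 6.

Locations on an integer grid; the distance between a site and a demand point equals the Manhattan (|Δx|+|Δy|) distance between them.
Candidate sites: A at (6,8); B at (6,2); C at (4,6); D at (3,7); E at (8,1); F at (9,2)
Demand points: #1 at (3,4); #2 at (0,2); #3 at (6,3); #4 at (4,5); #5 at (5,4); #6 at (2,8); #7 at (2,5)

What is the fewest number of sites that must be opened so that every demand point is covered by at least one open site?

Coverage sets (demand points within 6 of each site):
  A: {#3, #4, #5, #6}
  B: {#1, #2, #3, #4, #5}
  C: {#1, #3, #4, #5, #6, #7}
  D: {#1, #4, #5, #6, #7}
  E: {#3, #5}
  F: {#3, #5}
No single site covers all 7 demand points.
But {B, C} covers everything, so the minimum is 2.

2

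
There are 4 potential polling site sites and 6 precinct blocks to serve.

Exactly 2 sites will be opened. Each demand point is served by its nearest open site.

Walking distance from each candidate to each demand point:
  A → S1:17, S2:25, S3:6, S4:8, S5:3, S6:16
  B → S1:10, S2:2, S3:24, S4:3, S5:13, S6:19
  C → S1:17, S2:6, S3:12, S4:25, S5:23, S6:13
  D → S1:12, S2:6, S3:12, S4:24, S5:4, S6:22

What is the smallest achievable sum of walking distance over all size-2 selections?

40

Open {A, B}.
  S1→B 10, S2→B 2, S3→A 6, S4→B 3, S5→A 3, S6→A 16  ⇒ total 40.
Compare {B, D}: total 50.
Compare {A, D}: total 51.
No size-2 selection does better; minimum is 40.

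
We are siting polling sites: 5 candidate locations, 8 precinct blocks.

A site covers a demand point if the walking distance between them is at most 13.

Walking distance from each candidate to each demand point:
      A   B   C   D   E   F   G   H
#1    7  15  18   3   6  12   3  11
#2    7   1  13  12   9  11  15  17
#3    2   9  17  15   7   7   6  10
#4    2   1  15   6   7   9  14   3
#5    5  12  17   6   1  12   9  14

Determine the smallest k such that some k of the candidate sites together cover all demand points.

2

Coverage sets (demand points within 13 of each site):
  #1: {A, D, E, F, G, H}
  #2: {A, B, C, D, E, F}
  #3: {A, B, E, F, G, H}
  #4: {A, B, D, E, F, H}
  #5: {A, B, D, E, F, G}
No single site covers all 8 demand points.
But {#1, #2} covers everything, so the minimum is 2.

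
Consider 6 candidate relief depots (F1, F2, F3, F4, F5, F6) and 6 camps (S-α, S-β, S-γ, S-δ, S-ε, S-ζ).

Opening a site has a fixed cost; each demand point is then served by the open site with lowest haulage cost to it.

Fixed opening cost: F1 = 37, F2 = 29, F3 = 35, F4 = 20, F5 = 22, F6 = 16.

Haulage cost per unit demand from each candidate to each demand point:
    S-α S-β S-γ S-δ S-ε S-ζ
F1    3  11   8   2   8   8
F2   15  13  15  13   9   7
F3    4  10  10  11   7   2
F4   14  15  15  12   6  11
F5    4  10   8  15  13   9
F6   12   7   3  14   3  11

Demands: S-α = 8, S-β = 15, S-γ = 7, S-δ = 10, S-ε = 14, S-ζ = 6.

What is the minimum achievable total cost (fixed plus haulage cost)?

Open {F1, F3, F6}: assign each demand point to its cheapest open site.
  S-α→F1 8×3=24, S-β→F6 15×7=105, S-γ→F6 7×3=21, S-δ→F1 10×2=20, S-ε→F6 14×3=42, S-ζ→F3 6×2=12
  haulage cost 224, fixed 88 → total 312.
Compare {F1, F6}: haulage cost 260 + fixed 53 = 313.
Compare {F1, F3, F4, F6}: haulage cost 224 + fixed 108 = 332.
Compare {F1, F4, F6}: haulage cost 260 + fixed 73 = 333.
All other subsets cost ≥ 313. Minimum total cost: 312.

312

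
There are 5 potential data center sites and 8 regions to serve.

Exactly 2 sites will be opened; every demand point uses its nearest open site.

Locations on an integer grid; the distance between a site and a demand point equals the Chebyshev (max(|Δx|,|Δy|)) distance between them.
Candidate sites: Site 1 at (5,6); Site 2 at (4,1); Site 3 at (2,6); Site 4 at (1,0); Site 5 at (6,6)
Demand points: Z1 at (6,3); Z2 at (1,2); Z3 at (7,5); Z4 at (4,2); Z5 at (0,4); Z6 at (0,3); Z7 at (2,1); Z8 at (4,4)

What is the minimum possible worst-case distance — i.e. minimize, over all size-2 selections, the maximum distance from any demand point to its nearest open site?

4

Open {Site 1, Site 2}.
  Farthest demand point is Z5 at distance 4 (to Site 2); all others are ≤ 4.
With {Site 1, Site 4} the worst case is 4.
With {Site 2, Site 3} the worst case is 4.
No size-2 selection achieves below 4.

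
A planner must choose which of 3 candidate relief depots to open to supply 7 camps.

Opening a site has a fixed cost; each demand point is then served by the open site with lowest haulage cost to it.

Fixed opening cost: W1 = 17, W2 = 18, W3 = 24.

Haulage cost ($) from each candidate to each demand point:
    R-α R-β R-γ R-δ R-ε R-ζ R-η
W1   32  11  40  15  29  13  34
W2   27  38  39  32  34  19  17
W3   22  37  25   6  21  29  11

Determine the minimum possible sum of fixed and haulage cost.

Open {W1, W3}: assign each demand point to its cheapest open site.
  R-α→W3 22, R-β→W1 11, R-γ→W3 25, R-δ→W3 6, R-ε→W3 21, R-ζ→W1 13, R-η→W3 11
  haulage cost 109, fixed 41 → total 150.
Compare {W1, W2, W3}: haulage cost 109 + fixed 59 = 168.
Compare {W3}: haulage cost 151 + fixed 24 = 175.
Compare {W2, W3}: haulage cost 141 + fixed 42 = 183.
All other subsets cost ≥ 168. Minimum total cost: 150.

150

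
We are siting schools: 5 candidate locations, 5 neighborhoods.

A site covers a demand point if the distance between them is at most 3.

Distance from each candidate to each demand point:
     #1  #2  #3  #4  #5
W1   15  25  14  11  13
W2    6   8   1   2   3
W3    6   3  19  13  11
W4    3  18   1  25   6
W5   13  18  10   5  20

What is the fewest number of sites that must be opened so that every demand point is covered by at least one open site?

Coverage sets (demand points within 3 of each site):
  W1: {}
  W2: {#3, #4, #5}
  W3: {#2}
  W4: {#1, #3}
  W5: {}
No 2 sites suffice: every size-2 union leaves at least one demand point uncovered.
But {W2, W3, W4} covers everything, so the minimum is 3.

3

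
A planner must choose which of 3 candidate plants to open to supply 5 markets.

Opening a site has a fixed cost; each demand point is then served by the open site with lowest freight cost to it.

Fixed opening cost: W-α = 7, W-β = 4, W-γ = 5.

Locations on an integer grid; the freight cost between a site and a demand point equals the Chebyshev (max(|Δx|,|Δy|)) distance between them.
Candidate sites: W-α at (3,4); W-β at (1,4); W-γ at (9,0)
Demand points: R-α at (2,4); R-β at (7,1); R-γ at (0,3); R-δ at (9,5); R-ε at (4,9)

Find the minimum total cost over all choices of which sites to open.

Open {W-β, W-γ}: assign each demand point to its cheapest open site.
  R-α→W-β 1, R-β→W-γ 2, R-γ→W-β 1, R-δ→W-γ 5, R-ε→W-β 5
  freight cost 14, fixed 9 → total 23.
Compare {W-β}: freight cost 21 + fixed 4 = 25.
Compare {W-α}: freight cost 19 + fixed 7 = 26.
Compare {W-α, W-β}: freight cost 17 + fixed 11 = 28.
All other subsets cost ≥ 25. Minimum total cost: 23.

23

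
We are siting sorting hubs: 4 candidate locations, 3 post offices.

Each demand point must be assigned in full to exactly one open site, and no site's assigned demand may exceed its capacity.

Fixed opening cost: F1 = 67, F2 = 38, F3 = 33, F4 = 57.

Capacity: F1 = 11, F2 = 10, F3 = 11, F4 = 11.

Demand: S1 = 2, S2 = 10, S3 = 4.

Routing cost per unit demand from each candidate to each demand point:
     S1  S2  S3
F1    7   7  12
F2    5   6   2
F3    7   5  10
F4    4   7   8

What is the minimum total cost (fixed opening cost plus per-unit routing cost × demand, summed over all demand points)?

139

Open {F2, F3}; cheapest assignment that respects the capacities:
  F2 (cap 10, load 6): S1, S3 — cost 2×5 + 4×2 = 18
  F3 (cap 11, load 10): S2 — cost 10×5 = 50
  Shipping 68, fixed 71 → total 139.
  Any other capacity-feasible assignment to {F2, F3} ships for at least 68.
Compare {F3, F4}: its best feasible assignment gives total 180.
Compare {F2, F4}: its best feasible assignment gives total 183.
Every other set of open sites that can feasibly serve all demand totals ≥ 180 even under its best assignment. Minimum: 139.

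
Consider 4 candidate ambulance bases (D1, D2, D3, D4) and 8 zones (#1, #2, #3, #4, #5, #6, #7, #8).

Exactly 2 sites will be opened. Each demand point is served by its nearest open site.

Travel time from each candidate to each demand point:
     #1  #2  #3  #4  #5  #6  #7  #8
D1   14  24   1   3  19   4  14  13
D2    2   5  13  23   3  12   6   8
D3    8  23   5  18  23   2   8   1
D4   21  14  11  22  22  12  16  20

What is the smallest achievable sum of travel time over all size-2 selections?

32

Open {D1, D2}.
  #1→D2 2, #2→D2 5, #3→D1 1, #4→D1 3, #5→D2 3, #6→D1 4, #7→D2 6, #8→D2 8  ⇒ total 32.
Compare {D2, D3}: total 42.
Compare {D1, D3}: total 65.
No size-2 selection does better; minimum is 32.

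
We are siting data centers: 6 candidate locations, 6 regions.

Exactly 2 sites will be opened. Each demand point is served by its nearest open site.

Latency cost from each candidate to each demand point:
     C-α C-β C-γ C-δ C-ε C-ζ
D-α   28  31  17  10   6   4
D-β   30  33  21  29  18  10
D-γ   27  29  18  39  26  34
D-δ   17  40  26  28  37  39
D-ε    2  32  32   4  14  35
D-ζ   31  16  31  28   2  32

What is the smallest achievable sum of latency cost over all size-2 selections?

Open {D-α, D-ε}.
  C-α→D-ε 2, C-β→D-α 31, C-γ→D-α 17, C-δ→D-ε 4, C-ε→D-α 6, C-ζ→D-α 4  ⇒ total 64.
Compare {D-α, D-ζ}: total 77.
Compare {D-β, D-ε}: total 83.
No size-2 selection does better; minimum is 64.

64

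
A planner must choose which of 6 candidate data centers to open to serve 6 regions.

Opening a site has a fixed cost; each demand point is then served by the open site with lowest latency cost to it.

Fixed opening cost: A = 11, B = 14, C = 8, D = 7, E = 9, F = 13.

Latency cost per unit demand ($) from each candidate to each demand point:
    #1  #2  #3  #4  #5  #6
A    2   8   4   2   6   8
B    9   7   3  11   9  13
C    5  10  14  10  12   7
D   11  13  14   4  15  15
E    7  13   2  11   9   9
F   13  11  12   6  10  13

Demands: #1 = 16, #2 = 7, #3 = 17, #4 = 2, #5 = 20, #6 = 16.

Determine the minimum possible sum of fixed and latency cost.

Open {A, C, E}: assign each demand point to its cheapest open site.
  #1→A 16×2=32, #2→A 7×8=56, #3→E 17×2=34, #4→A 2×2=4, #5→A 20×6=120, #6→C 16×7=112
  latency cost 358, fixed 28 → total 386.
Compare {A, B, C, E}: latency cost 351 + fixed 42 = 393.
Compare {A, C, D, E}: latency cost 358 + fixed 35 = 393.
Compare {A, E}: latency cost 374 + fixed 20 = 394.
All other subsets cost ≥ 393. Minimum total cost: 386.

386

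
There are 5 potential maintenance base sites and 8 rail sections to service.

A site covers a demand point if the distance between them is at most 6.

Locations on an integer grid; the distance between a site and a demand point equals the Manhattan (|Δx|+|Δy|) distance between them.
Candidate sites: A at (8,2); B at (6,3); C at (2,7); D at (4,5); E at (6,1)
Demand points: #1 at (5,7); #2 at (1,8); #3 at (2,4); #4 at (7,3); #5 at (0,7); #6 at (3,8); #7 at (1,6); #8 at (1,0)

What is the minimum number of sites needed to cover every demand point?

2

Coverage sets (demand points within 6 of each site):
  A: {#4}
  B: {#1, #3, #4}
  C: {#1, #2, #3, #5, #6, #7}
  D: {#1, #2, #3, #4, #5, #6, #7}
  E: {#4, #8}
No single site covers all 8 demand points.
But {C, E} covers everything, so the minimum is 2.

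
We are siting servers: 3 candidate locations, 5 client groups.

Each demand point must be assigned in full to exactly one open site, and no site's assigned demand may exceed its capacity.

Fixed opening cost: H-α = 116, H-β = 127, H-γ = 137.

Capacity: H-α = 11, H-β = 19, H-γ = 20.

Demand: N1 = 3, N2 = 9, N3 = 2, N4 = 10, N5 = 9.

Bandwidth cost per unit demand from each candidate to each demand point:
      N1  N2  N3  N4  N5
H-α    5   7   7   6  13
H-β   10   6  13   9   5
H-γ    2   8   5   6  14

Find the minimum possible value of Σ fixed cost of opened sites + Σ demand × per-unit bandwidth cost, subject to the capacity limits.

Open {H-β, H-γ}; cheapest assignment that respects the capacities:
  H-β (cap 19, load 18): N2, N5 — cost 9×6 + 9×5 = 99
  H-γ (cap 20, load 15): N1, N3, N4 — cost 3×2 + 2×5 + 10×6 = 76
  Shipping 175, fixed 264 → total 439.
  Any other capacity-feasible assignment to {H-β, H-γ} ships for at least 175.
Compare {H-α, H-β, H-γ}: its best feasible assignment gives total 555.
Every other set of open sites that can feasibly serve all demand totals ≥ 555 even under its best assignment. Minimum: 439.

439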